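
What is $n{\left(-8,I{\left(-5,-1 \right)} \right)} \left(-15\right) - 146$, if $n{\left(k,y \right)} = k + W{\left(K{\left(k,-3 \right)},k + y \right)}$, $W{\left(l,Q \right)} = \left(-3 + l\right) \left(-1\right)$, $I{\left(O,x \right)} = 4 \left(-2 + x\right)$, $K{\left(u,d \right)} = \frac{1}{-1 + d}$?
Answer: $- \frac{299}{4} \approx -74.75$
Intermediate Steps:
$I{\left(O,x \right)} = -8 + 4 x$
$W{\left(l,Q \right)} = 3 - l$
$n{\left(k,y \right)} = \frac{13}{4} + k$ ($n{\left(k,y \right)} = k + \left(3 - \frac{1}{-1 - 3}\right) = k + \left(3 - \frac{1}{-4}\right) = k + \left(3 - - \frac{1}{4}\right) = k + \left(3 + \frac{1}{4}\right) = k + \frac{13}{4} = \frac{13}{4} + k$)
$n{\left(-8,I{\left(-5,-1 \right)} \right)} \left(-15\right) - 146 = \left(\frac{13}{4} - 8\right) \left(-15\right) - 146 = \left(- \frac{19}{4}\right) \left(-15\right) - 146 = \frac{285}{4} - 146 = - \frac{299}{4}$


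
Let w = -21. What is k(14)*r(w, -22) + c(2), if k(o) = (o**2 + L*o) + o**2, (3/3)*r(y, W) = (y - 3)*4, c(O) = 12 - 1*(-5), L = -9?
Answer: -25519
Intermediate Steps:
c(O) = 17 (c(O) = 12 + 5 = 17)
r(y, W) = -12 + 4*y (r(y, W) = (y - 3)*4 = (-3 + y)*4 = -12 + 4*y)
k(o) = -9*o + 2*o**2 (k(o) = (o**2 - 9*o) + o**2 = -9*o + 2*o**2)
k(14)*r(w, -22) + c(2) = (14*(-9 + 2*14))*(-12 + 4*(-21)) + 17 = (14*(-9 + 28))*(-12 - 84) + 17 = (14*19)*(-96) + 17 = 266*(-96) + 17 = -25536 + 17 = -25519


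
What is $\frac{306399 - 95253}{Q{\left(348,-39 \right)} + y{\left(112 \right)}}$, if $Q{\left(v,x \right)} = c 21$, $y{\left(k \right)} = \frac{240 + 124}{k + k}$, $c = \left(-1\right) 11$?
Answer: $- \frac{1689168}{1835} \approx -920.53$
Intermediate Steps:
$c = -11$
$y{\left(k \right)} = \frac{182}{k}$ ($y{\left(k \right)} = \frac{364}{2 k} = 364 \frac{1}{2 k} = \frac{182}{k}$)
$Q{\left(v,x \right)} = -231$ ($Q{\left(v,x \right)} = \left(-11\right) 21 = -231$)
$\frac{306399 - 95253}{Q{\left(348,-39 \right)} + y{\left(112 \right)}} = \frac{306399 - 95253}{-231 + \frac{182}{112}} = \frac{211146}{-231 + 182 \cdot \frac{1}{112}} = \frac{211146}{-231 + \frac{13}{8}} = \frac{211146}{- \frac{1835}{8}} = 211146 \left(- \frac{8}{1835}\right) = - \frac{1689168}{1835}$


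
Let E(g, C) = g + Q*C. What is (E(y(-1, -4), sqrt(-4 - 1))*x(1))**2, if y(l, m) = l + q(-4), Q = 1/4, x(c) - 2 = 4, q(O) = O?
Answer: 3555/4 - 90*I*sqrt(5) ≈ 888.75 - 201.25*I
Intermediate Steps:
x(c) = 6 (x(c) = 2 + 4 = 6)
Q = 1/4 (Q = 1*(1/4) = 1/4 ≈ 0.25000)
y(l, m) = -4 + l (y(l, m) = l - 4 = -4 + l)
E(g, C) = g + C/4
(E(y(-1, -4), sqrt(-4 - 1))*x(1))**2 = (((-4 - 1) + sqrt(-4 - 1)/4)*6)**2 = ((-5 + sqrt(-5)/4)*6)**2 = ((-5 + (I*sqrt(5))/4)*6)**2 = ((-5 + I*sqrt(5)/4)*6)**2 = (-30 + 3*I*sqrt(5)/2)**2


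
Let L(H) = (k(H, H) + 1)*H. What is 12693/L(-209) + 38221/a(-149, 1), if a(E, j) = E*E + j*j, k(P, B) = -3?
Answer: 74446591/2320109 ≈ 32.088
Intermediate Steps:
a(E, j) = E² + j²
L(H) = -2*H (L(H) = (-3 + 1)*H = -2*H)
12693/L(-209) + 38221/a(-149, 1) = 12693/((-2*(-209))) + 38221/((-149)² + 1²) = 12693/418 + 38221/(22201 + 1) = 12693*(1/418) + 38221/22202 = 12693/418 + 38221*(1/22202) = 12693/418 + 38221/22202 = 74446591/2320109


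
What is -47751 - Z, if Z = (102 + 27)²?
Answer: -64392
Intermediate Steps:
Z = 16641 (Z = 129² = 16641)
-47751 - Z = -47751 - 1*16641 = -47751 - 16641 = -64392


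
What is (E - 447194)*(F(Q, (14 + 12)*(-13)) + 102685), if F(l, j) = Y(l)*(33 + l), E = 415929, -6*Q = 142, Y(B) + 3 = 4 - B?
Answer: -28958799805/9 ≈ -3.2176e+9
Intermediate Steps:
Y(B) = 1 - B (Y(B) = -3 + (4 - B) = 1 - B)
Q = -71/3 (Q = -1/6*142 = -71/3 ≈ -23.667)
F(l, j) = (1 - l)*(33 + l)
(E - 447194)*(F(Q, (14 + 12)*(-13)) + 102685) = (415929 - 447194)*(-(-1 - 71/3)*(33 - 71/3) + 102685) = -31265*(-1*(-74/3)*28/3 + 102685) = -31265*(2072/9 + 102685) = -31265*926237/9 = -28958799805/9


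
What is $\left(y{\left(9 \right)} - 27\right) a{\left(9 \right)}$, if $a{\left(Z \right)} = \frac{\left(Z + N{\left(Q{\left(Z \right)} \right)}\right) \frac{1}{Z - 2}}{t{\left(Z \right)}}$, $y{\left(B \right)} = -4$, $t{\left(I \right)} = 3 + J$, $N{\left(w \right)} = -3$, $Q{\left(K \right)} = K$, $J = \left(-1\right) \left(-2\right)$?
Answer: $- \frac{186}{35} \approx -5.3143$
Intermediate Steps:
$J = 2$
$t{\left(I \right)} = 5$ ($t{\left(I \right)} = 3 + 2 = 5$)
$a{\left(Z \right)} = \frac{-3 + Z}{5 \left(-2 + Z\right)}$ ($a{\left(Z \right)} = \frac{\left(Z - 3\right) \frac{1}{Z - 2}}{5} = \frac{-3 + Z}{-2 + Z} \frac{1}{5} = \frac{-3 + Z}{5 \left(-2 + Z\right)}$)
$\left(y{\left(9 \right)} - 27\right) a{\left(9 \right)} = \left(-4 - 27\right) \frac{-3 + 9}{5 \left(-2 + 9\right)} = - 31 \cdot \frac{1}{5} \cdot \frac{1}{7} \cdot 6 = \left(-31\right) \frac{6}{35} = - \frac{186}{35}$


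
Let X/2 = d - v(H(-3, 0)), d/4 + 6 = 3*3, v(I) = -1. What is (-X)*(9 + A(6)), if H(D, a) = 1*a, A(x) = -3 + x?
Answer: -312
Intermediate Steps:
H(D, a) = a
d = 12 (d = -24 + 4*(3*3) = -24 + 4*9 = -24 + 36 = 12)
X = 26 (X = 2*(12 - 1*(-1)) = 2*(12 + 1) = 2*13 = 26)
(-X)*(9 + A(6)) = (-1*26)*(9 + (-3 + 6)) = -26*(9 + 3) = -26*12 = -312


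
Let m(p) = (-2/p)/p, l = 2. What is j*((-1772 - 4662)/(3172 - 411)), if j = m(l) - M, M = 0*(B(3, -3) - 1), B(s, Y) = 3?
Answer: 3217/2761 ≈ 1.1652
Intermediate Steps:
m(p) = -2/p**2
M = 0 (M = 0*(3 - 1) = 0*2 = 0)
j = -1/2 (j = -2/2**2 - 1*0 = -2*1/4 + 0 = -1/2 + 0 = -1/2 ≈ -0.50000)
j*((-1772 - 4662)/(3172 - 411)) = -(-1772 - 4662)/(2*(3172 - 411)) = -(-3217)/2761 = -1/2*(-6434/2761) = 3217/2761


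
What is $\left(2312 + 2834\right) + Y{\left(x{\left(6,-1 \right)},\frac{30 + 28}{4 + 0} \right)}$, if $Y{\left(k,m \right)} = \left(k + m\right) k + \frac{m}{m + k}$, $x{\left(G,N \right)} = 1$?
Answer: $\frac{320071}{62} \approx 5162.4$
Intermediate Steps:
$Y{\left(k,m \right)} = k \left(k + m\right) + \frac{m}{k + m}$
$\left(2312 + 2834\right) + Y{\left(x{\left(6,-1 \right)},\frac{30 + 28}{4 + 0} \right)} = \left(2312 + 2834\right) + \frac{\frac{30 + 28}{4 + 0} + 1 \left(1 + \frac{30 + 28}{4 + 0}\right)^{2}}{1 + \frac{30 + 28}{4 + 0}} = 5146 + \frac{\frac{58}{4} + 1 \left(1 + \frac{58}{4}\right)^{2}}{1 + \frac{58}{4}} = 5146 + \frac{58 \cdot \frac{1}{4} + 1 \left(1 + 58 \cdot \frac{1}{4}\right)^{2}}{1 + 58 \cdot \frac{1}{4}} = 5146 + \frac{\frac{29}{2} + 1 \left(1 + \frac{29}{2}\right)^{2}}{1 + \frac{29}{2}} = 5146 + \frac{\frac{29}{2} + 1 \left(\frac{31}{2}\right)^{2}}{\frac{31}{2}} = 5146 + \frac{2 \left(\frac{29}{2} + 1 \cdot \frac{961}{4}\right)}{31} = 5146 + \frac{2 \left(\frac{29}{2} + \frac{961}{4}\right)}{31} = 5146 + \frac{2}{31} \cdot \frac{1019}{4} = 5146 + \frac{1019}{62} = \frac{320071}{62}$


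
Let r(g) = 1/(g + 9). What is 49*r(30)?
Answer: 49/39 ≈ 1.2564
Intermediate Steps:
r(g) = 1/(9 + g)
49*r(30) = 49/(9 + 30) = 49/39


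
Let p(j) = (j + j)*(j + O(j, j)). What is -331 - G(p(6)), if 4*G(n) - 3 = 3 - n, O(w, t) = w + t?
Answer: -557/2 ≈ -278.50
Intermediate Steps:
O(w, t) = t + w
p(j) = 6*j² (p(j) = (j + j)*(j + (j + j)) = (2*j)*(j + 2*j) = (2*j)*(3*j) = 6*j²)
G(n) = 3/2 - n/4 (G(n) = ¾ + (3 - n)/4 = ¾ + (¾ - n/4) = 3/2 - n/4)
-331 - G(p(6)) = -331 - (3/2 - 3*6²/2) = -331 - (3/2 - 3*36/2) = -331 - (3/2 - ¼*216) = -331 - (3/2 - 54) = -331 - 1*(-105/2) = -331 + 105/2 = -557/2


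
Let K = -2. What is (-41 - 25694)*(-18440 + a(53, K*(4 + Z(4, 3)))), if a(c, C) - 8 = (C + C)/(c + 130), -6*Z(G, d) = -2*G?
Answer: 260418435520/549 ≈ 4.7435e+8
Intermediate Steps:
Z(G, d) = G/3 (Z(G, d) = -(-1)*G/3 = G/3)
a(c, C) = 8 + 2*C/(130 + c) (a(c, C) = 8 + (C + C)/(c + 130) = 8 + (2*C)/(130 + c) = 8 + 2*C/(130 + c))
(-41 - 25694)*(-18440 + a(53, K*(4 + Z(4, 3)))) = (-41 - 25694)*(-18440 + 2*(520 - 2*(4 + (1/3)*4) + 4*53)/(130 + 53)) = -25735*(-18440 + 2*(520 - 2*(4 + 4/3) + 212)/183) = -25735*(-18440 + 2*(1/183)*(520 - 2*16/3 + 212)) = -25735*(-18440 + 2*(1/183)*(520 - 32/3 + 212)) = -25735*(-18440 + 2*(1/183)*(2164/3)) = -25735*(-18440 + 4328/549) = -25735*(-10119232/549) = 260418435520/549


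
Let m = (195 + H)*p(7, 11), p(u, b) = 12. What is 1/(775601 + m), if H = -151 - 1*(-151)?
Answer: 1/777941 ≈ 1.2854e-6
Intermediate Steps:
H = 0 (H = -151 + 151 = 0)
m = 2340 (m = (195 + 0)*12 = 195*12 = 2340)
1/(775601 + m) = 1/(775601 + 2340) = 1/777941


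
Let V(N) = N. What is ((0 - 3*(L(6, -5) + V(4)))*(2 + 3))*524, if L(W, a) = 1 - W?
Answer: 7860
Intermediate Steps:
((0 - 3*(L(6, -5) + V(4)))*(2 + 3))*524 = ((0 - 3*((1 - 1*6) + 4))*(2 + 3))*524 = ((0 - 3*((1 - 6) + 4))*5)*524 = ((0 - 3*(-5 + 4))*5)*524 = ((0 - 3*(-1))*5)*524 = ((0 + 3)*5)*524 = (3*5)*524 = 15*524 = 7860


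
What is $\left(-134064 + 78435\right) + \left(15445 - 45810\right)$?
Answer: $-85994$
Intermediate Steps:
$\left(-134064 + 78435\right) + \left(15445 - 45810\right) = -55629 - 30365 = -85994$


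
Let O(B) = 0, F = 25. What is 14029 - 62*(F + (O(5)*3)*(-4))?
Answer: 12479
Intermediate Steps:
14029 - 62*(F + (O(5)*3)*(-4)) = 14029 - 62*(25 + (0*3)*(-4)) = 14029 - 62*(25 + 0*(-4)) = 14029 - 62*(25 + 0) = 14029 - 62*25 = 14029 - 1550 = 12479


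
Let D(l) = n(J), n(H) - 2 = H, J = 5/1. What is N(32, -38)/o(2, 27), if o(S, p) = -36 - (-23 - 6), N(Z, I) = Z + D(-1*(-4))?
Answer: -39/7 ≈ -5.5714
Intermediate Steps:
J = 5 (J = 5*1 = 5)
n(H) = 2 + H
D(l) = 7 (D(l) = 2 + 5 = 7)
N(Z, I) = 7 + Z (N(Z, I) = Z + 7 = 7 + Z)
o(S, p) = -7 (o(S, p) = -36 - 1*(-29) = -36 + 29 = -7)
N(32, -38)/o(2, 27) = (7 + 32)/(-7) = 39*(-1/7) = -39/7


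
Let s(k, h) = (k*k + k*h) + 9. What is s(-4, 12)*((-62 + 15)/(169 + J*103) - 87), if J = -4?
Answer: 485162/243 ≈ 1996.6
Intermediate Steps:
s(k, h) = 9 + k² + h*k (s(k, h) = (k² + h*k) + 9 = 9 + k² + h*k)
s(-4, 12)*((-62 + 15)/(169 + J*103) - 87) = (9 + (-4)² + 12*(-4))*((-62 + 15)/(169 - 4*103) - 87) = (9 + 16 - 48)*(-47/(169 - 412) - 87) = -23*(-47/(-243) - 87) = -23*(-47*(-1/243) - 87) = -23*(47/243 - 87) = -23*(-21094/243) = 485162/243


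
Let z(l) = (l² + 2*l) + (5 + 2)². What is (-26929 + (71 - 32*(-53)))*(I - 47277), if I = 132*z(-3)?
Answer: 1016871906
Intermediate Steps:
z(l) = 49 + l² + 2*l (z(l) = (l² + 2*l) + 7² = (l² + 2*l) + 49 = 49 + l² + 2*l)
I = 6864 (I = 132*(49 + (-3)² + 2*(-3)) = 132*(49 + 9 - 6) = 132*52 = 6864)
(-26929 + (71 - 32*(-53)))*(I - 47277) = (-26929 + (71 - 32*(-53)))*(6864 - 47277) = (-26929 + (71 + 1696))*(-40413) = (-26929 + 1767)*(-40413) = -25162*(-40413) = 1016871906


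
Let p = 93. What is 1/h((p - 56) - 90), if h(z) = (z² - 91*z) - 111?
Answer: 1/7521 ≈ 0.00013296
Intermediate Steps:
h(z) = -111 + z² - 91*z
1/h((p - 56) - 90) = 1/(-111 + ((93 - 56) - 90)² - 91*((93 - 56) - 90)) = 1/(-111 + (37 - 90)² - 91*(37 - 90)) = 1/(-111 + (-53)² - 91*(-53)) = 1/(-111 + 2809 + 4823) = 1/7521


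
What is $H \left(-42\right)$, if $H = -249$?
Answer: $10458$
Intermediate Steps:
$H \left(-42\right) = \left(-249\right) \left(-42\right) = 10458$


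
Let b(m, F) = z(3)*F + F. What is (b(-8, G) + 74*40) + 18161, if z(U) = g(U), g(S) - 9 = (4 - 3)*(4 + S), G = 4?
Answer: 21189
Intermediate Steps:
g(S) = 13 + S (g(S) = 9 + (4 - 3)*(4 + S) = 9 + 1*(4 + S) = 9 + (4 + S) = 13 + S)
z(U) = 13 + U
b(m, F) = 17*F (b(m, F) = (13 + 3)*F + F = 16*F + F = 17*F)
(b(-8, G) + 74*40) + 18161 = (17*4 + 74*40) + 18161 = (68 + 2960) + 18161 = 3028 + 18161 = 21189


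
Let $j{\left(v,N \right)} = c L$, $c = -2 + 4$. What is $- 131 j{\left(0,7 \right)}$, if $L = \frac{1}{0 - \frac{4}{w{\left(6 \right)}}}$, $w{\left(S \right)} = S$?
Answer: $393$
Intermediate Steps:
$L = - \frac{3}{2}$ ($L = \frac{1}{0 + \left(\frac{0}{-3} - \frac{4}{6}\right)} = \frac{1}{0 + \left(0 \left(- \frac{1}{3}\right) - \frac{2}{3}\right)} = \frac{1}{0 + \left(0 - \frac{2}{3}\right)} = \frac{1}{0 - \frac{2}{3}} = \frac{1}{- \frac{2}{3}} = - \frac{3}{2} \approx -1.5$)
$c = 2$
$j{\left(v,N \right)} = -3$ ($j{\left(v,N \right)} = 2 \left(- \frac{3}{2}\right) = -3$)
$- 131 j{\left(0,7 \right)} = \left(-131\right) \left(-3\right) = 393$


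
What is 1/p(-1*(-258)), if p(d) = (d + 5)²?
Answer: 1/69169 ≈ 1.4457e-5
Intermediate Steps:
p(d) = (5 + d)²
1/p(-1*(-258)) = 1/((5 - 1*(-258))²) = 1/((5 + 258)²) = 1/(263²) = 1/69169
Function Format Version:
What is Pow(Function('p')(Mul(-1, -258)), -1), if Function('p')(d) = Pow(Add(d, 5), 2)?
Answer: Rational(1, 69169) ≈ 1.4457e-5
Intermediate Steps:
Function('p')(d) = Pow(Add(5, d), 2)
Pow(Function('p')(Mul(-1, -258)), -1) = Pow(Pow(Add(5, Mul(-1, -258)), 2), -1) = Pow(Pow(Add(5, 258), 2), -1) = Pow(Pow(263, 2), -1) = Pow(69169, -1) = Rational(1, 69169)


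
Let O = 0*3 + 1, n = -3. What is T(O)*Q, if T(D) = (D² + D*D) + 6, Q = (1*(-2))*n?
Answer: 48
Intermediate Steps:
O = 1 (O = 0 + 1 = 1)
Q = 6 (Q = (1*(-2))*(-3) = -2*(-3) = 6)
T(D) = 6 + 2*D² (T(D) = (D² + D²) + 6 = 2*D² + 6 = 6 + 2*D²)
T(O)*Q = (6 + 2*1²)*6 = (6 + 2*1)*6 = (6 + 2)*6 = 8*6 = 48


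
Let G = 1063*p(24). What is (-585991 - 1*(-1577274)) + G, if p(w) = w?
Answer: 1016795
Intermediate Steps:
G = 25512 (G = 1063*24 = 25512)
(-585991 - 1*(-1577274)) + G = (-585991 - 1*(-1577274)) + 25512 = (-585991 + 1577274) + 25512 = 991283 + 25512 = 1016795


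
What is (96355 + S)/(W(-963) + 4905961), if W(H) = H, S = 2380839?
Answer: 1238597/2452499 ≈ 0.50503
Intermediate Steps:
(96355 + S)/(W(-963) + 4905961) = (96355 + 2380839)/(-963 + 4905961) = 2477194/4904998 = 2477194*(1/4904998) = 1238597/2452499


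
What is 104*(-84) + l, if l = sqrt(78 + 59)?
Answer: -8736 + sqrt(137) ≈ -8724.3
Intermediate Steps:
l = sqrt(137) ≈ 11.705
104*(-84) + l = 104*(-84) + sqrt(137) = -8736 + sqrt(137)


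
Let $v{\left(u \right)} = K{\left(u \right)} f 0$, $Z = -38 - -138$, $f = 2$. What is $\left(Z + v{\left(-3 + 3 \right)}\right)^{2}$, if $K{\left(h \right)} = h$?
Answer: $10000$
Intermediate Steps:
$Z = 100$ ($Z = -38 + 138 = 100$)
$v{\left(u \right)} = 0$ ($v{\left(u \right)} = u 2 \cdot 0 = 2 u 0 = 0$)
$\left(Z + v{\left(-3 + 3 \right)}\right)^{2} = \left(100 + 0\right)^{2} = 100^{2} = 10000$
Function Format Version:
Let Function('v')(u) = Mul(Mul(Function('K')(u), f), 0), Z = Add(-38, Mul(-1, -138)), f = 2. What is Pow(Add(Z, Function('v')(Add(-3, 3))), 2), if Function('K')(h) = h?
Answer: 10000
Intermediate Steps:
Z = 100 (Z = Add(-38, 138) = 100)
Function('v')(u) = 0 (Function('v')(u) = Mul(Mul(u, 2), 0) = Mul(Mul(2, u), 0) = 0)
Pow(Add(Z, Function('v')(Add(-3, 3))), 2) = Pow(Add(100, 0), 2) = Pow(100, 2) = 10000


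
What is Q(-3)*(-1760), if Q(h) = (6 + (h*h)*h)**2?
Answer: -776160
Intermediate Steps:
Q(h) = (6 + h**3)**2 (Q(h) = (6 + h**2*h)**2 = (6 + h**3)**2)
Q(-3)*(-1760) = (6 + (-3)**3)**2*(-1760) = (6 - 27)**2*(-1760) = (-21)**2*(-1760) = 441*(-1760) = -776160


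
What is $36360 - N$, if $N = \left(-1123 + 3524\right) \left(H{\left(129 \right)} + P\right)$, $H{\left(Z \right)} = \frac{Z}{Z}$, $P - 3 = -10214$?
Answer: $24550570$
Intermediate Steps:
$P = -10211$ ($P = 3 - 10214 = -10211$)
$H{\left(Z \right)} = 1$
$N = -24514210$ ($N = \left(-1123 + 3524\right) \left(1 - 10211\right) = 2401 \left(-10210\right) = -24514210$)
$36360 - N = 36360 - -24514210 = 36360 + 24514210 = 24550570$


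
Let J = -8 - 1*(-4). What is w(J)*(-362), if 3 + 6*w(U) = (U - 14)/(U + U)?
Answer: 181/4 ≈ 45.250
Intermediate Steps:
J = -4 (J = -8 + 4 = -4)
w(U) = -1/2 + (-14 + U)/(12*U) (w(U) = -1/2 + ((U - 14)/(U + U))/6 = -1/2 + ((-14 + U)/((2*U)))/6 = -1/2 + ((-14 + U)*(1/(2*U)))/6 = -1/2 + ((-14 + U)/(2*U))/6 = -1/2 + (-14 + U)/(12*U))
w(J)*(-362) = ((1/12)*(-14 - 5*(-4))/(-4))*(-362) = ((1/12)*(-1/4)*(-14 + 20))*(-362) = ((1/12)*(-1/4)*6)*(-362) = -1/8*(-362) = 181/4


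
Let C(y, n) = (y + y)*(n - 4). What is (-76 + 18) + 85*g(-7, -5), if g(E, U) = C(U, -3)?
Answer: 5892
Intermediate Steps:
C(y, n) = 2*y*(-4 + n) (C(y, n) = (2*y)*(-4 + n) = 2*y*(-4 + n))
g(E, U) = -14*U (g(E, U) = 2*U*(-4 - 3) = 2*U*(-7) = -14*U)
(-76 + 18) + 85*g(-7, -5) = (-76 + 18) + 85*(-14*(-5)) = -58 + 85*70 = -58 + 5950 = 5892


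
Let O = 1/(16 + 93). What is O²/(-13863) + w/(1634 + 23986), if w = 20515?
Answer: 225263318695/281318365524 ≈ 0.80074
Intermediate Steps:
O = 1/109 ≈ 0.0091743
O²/(-13863) + w/(1634 + 23986) = (1/109)²/(-13863) + 20515/(1634 + 23986) = (1/11881)*(-1/13863) + 20515/25620 = -1/164706303 + 20515*(1/25620) = -1/164706303 + 4103/5124 = 225263318695/281318365524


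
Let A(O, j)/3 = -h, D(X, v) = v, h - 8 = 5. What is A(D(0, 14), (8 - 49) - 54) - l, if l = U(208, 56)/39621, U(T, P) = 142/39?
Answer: -60263683/1545219 ≈ -39.000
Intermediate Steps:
h = 13 (h = 8 + 5 = 13)
U(T, P) = 142/39 (U(T, P) = 142*(1/39) = 142/39)
A(O, j) = -39 (A(O, j) = 3*(-1*13) = 3*(-13) = -39)
l = 142/1545219 (l = (142/39)/39621 = (142/39)*(1/39621) = 142/1545219 ≈ 9.1896e-5)
A(D(0, 14), (8 - 49) - 54) - l = -39 - 1*142/1545219 = -39 - 142/1545219 = -60263683/1545219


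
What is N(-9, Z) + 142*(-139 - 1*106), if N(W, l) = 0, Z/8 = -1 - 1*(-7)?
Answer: -34790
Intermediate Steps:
Z = 48 (Z = 8*(-1 - 1*(-7)) = 8*(-1 + 7) = 8*6 = 48)
N(-9, Z) + 142*(-139 - 1*106) = 0 + 142*(-139 - 1*106) = 0 + 142*(-139 - 106) = 0 + 142*(-245) = 0 - 34790 = -34790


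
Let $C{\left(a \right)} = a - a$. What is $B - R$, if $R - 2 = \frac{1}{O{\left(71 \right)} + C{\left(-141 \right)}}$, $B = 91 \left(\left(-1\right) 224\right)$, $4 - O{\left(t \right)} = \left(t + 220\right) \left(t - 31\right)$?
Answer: $- \frac{237211495}{11636} \approx -20386.0$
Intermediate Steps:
$C{\left(a \right)} = 0$
$O{\left(t \right)} = 4 - \left(-31 + t\right) \left(220 + t\right)$ ($O{\left(t \right)} = 4 - \left(t + 220\right) \left(t - 31\right) = 4 - \left(220 + t\right) \left(-31 + t\right) = 4 - \left(-31 + t\right) \left(220 + t\right)$)
$B = -20384$ ($B = 91 \left(-224\right) = -20384$)
$R = \frac{23271}{11636}$ ($R = 2 + \frac{1}{\left(6824 - 71^{2} - 13419\right) + 0} = 2 + \frac{1}{\left(6824 - 5041 - 13419\right) + 0} = 2 + \frac{1}{-11636 + 0} = 2 + \frac{1}{-11636} = 2 - \frac{1}{11636} = \frac{23271}{11636} \approx 1.9999$)
$B - R = -20384 - \frac{23271}{11636} = - \frac{237211495}{11636}$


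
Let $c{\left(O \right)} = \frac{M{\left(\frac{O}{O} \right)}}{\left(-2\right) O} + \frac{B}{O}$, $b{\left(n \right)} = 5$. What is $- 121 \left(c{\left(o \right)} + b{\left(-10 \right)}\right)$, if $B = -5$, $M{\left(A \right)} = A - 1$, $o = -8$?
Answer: $- \frac{5445}{8} \approx -680.63$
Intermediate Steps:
$M{\left(A \right)} = -1 + A$
$c{\left(O \right)} = - \frac{5}{O}$ ($c{\left(O \right)} = \frac{-1 + \frac{O}{O}}{\left(-2\right) O} - \frac{5}{O} = \left(-1 + 1\right) \left(- \frac{1}{2 O}\right) - \frac{5}{O} = 0 \left(- \frac{1}{2 O}\right) - \frac{5}{O} = 0 - \frac{5}{O} = - \frac{5}{O}$)
$- 121 \left(c{\left(o \right)} + b{\left(-10 \right)}\right) = - 121 \left(- \frac{5}{-8} + 5\right) = - 121 \left(\left(-5\right) \left(- \frac{1}{8}\right) + 5\right) = - 121 \left(\frac{5}{8} + 5\right) = \left(-121\right) \frac{45}{8} = - \frac{5445}{8}$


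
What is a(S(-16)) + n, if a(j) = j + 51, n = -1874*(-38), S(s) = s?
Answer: 71247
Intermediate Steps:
n = 71212
a(j) = 51 + j
a(S(-16)) + n = (51 - 16) + 71212 = 35 + 71212 = 71247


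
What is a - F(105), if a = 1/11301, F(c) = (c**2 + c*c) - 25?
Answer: -248904524/11301 ≈ -22025.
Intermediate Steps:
F(c) = -25 + 2*c**2 (F(c) = (c**2 + c**2) - 25 = 2*c**2 - 25 = -25 + 2*c**2)
a = 1/11301 ≈ 8.8488e-5
a - F(105) = 1/11301 - (-25 + 2*105**2) = 1/11301 - (-25 + 2*11025) = 1/11301 - (-25 + 22050) = 1/11301 - 1*22025 = 1/11301 - 22025 = -248904524/11301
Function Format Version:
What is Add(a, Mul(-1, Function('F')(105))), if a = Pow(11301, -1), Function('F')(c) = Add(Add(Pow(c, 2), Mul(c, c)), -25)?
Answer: Rational(-248904524, 11301) ≈ -22025.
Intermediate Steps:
Function('F')(c) = Add(-25, Mul(2, Pow(c, 2))) (Function('F')(c) = Add(Add(Pow(c, 2), Pow(c, 2)), -25) = Add(Mul(2, Pow(c, 2)), -25) = Add(-25, Mul(2, Pow(c, 2))))
a = Rational(1, 11301) ≈ 8.8488e-5
Add(a, Mul(-1, Function('F')(105))) = Add(Rational(1, 11301), Mul(-1, Add(-25, Mul(2, Pow(105, 2))))) = Add(Rational(1, 11301), Mul(-1, Add(-25, Mul(2, 11025)))) = Add(Rational(1, 11301), Mul(-1, Add(-25, 22050))) = Add(Rational(1, 11301), Mul(-1, 22025)) = Add(Rational(1, 11301), -22025) = Rational(-248904524, 11301)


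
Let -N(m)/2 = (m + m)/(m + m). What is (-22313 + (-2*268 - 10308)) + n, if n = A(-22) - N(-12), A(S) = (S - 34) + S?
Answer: -33233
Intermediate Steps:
A(S) = -34 + 2*S (A(S) = (-34 + S) + S = -34 + 2*S)
N(m) = -2 (N(m) = -2*(m + m)/(m + m) = -2*2*m/(2*m) = -2*2*m*1/(2*m) = -2*1 = -2)
n = -76 (n = (-34 + 2*(-22)) - 1*(-2) = (-34 - 44) + 2 = -78 + 2 = -76)
(-22313 + (-2*268 - 10308)) + n = (-22313 + (-2*268 - 10308)) - 76 = (-22313 + (-536 - 10308)) - 76 = (-22313 - 10844) - 76 = -33157 - 76 = -33233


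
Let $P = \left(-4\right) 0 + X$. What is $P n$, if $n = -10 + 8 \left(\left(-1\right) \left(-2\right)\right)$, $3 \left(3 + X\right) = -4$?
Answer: $-26$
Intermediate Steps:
$X = - \frac{13}{3}$ ($X = -3 + \frac{1}{3} \left(-4\right) = -3 - \frac{4}{3} = - \frac{13}{3} \approx -4.3333$)
$n = 6$ ($n = -10 + 8 \cdot 2 = -10 + 16 = 6$)
$P = - \frac{13}{3}$ ($P = \left(-4\right) 0 - \frac{13}{3} = 0 - \frac{13}{3} = - \frac{13}{3} \approx -4.3333$)
$P n = \left(- \frac{13}{3}\right) 6 = -26$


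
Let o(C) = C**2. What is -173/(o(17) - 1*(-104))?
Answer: -173/393 ≈ -0.44020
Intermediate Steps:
-173/(o(17) - 1*(-104)) = -173/(17**2 - 1*(-104)) = -173/(289 + 104) = -173/393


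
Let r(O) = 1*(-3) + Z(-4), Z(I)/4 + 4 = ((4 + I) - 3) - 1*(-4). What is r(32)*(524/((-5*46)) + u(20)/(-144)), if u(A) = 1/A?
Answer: 150935/4416 ≈ 34.179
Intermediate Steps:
Z(I) = 4 + 4*I (Z(I) = -16 + 4*(((4 + I) - 3) - 1*(-4)) = -16 + 4*((1 + I) + 4) = -16 + 4*(5 + I) = -16 + (20 + 4*I) = 4 + 4*I)
r(O) = -15 (r(O) = 1*(-3) + (4 + 4*(-4)) = -3 + (4 - 16) = -3 - 12 = -15)
r(32)*(524/((-5*46)) + u(20)/(-144)) = -15*(524/((-5*46)) + 1/(20*(-144))) = -15*(524/(-230) + (1/20)*(-1/144)) = -15*(524*(-1/230) - 1/2880) = -15*(-262/115 - 1/2880) = -15*(-30187/13248) = 150935/4416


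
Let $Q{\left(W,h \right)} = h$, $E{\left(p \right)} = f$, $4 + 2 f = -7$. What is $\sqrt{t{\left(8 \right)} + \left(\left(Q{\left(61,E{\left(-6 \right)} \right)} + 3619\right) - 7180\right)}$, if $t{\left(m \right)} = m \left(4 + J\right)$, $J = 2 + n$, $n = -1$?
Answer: $\frac{i \sqrt{14106}}{2} \approx 59.384 i$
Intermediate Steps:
$J = 1$ ($J = 2 - 1 = 1$)
$f = - \frac{11}{2}$ ($f = -2 + \frac{1}{2} \left(-7\right) = -2 - \frac{7}{2} = - \frac{11}{2} \approx -5.5$)
$E{\left(p \right)} = - \frac{11}{2}$
$t{\left(m \right)} = 5 m$ ($t{\left(m \right)} = m \left(4 + 1\right) = m 5 = 5 m$)
$\sqrt{t{\left(8 \right)} + \left(\left(Q{\left(61,E{\left(-6 \right)} \right)} + 3619\right) - 7180\right)} = \sqrt{5 \cdot 8 + \left(\left(- \frac{11}{2} + 3619\right) - 7180\right)} = \sqrt{40 + \left(\frac{7227}{2} - 7180\right)} = \sqrt{40 - \frac{7133}{2}} = \sqrt{- \frac{7053}{2}} = \frac{i \sqrt{14106}}{2}$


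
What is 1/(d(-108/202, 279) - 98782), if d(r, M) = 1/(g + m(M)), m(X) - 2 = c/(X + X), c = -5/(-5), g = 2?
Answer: -2233/220579648 ≈ -1.0123e-5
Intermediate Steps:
c = 1 (c = -5*(-⅕) = 1)
m(X) = 2 + 1/(2*X) (m(X) = 2 + 1/(X + X) = 2 + 1/(2*X))
d(r, M) = 1/(4 + 1/(2*M)) (d(r, M) = 1/(2 + (2 + 1/(2*M))) = 1/(4 + 1/(2*M)))
1/(d(-108/202, 279) - 98782) = 1/(2*279/(1 + 8*279) - 98782) = 1/(2*279/(1 + 2232) - 98782) = 1/(2*279/2233 - 98782) = 1/(2*279*(1/2233) - 98782) = 1/(558/2233 - 98782) = 1/(-220579648/2233) = -2233/220579648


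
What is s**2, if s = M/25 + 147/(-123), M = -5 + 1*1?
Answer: 1929321/1050625 ≈ 1.8364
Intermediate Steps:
M = -4 (M = -5 + 1 = -4)
s = -1389/1025 (s = -4/25 + 147/(-123) = -4*1/25 + 147*(-1/123) = -4/25 - 49/41 = -1389/1025 ≈ -1.3551)
s**2 = (-1389/1025)**2 = 1929321/1050625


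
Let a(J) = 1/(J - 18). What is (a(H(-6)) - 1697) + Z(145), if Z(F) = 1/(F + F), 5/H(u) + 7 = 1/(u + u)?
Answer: -39125488/23055 ≈ -1697.1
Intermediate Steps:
H(u) = 5/(-7 + 1/(2*u)) (H(u) = 5/(-7 + 1/(u + u)) = 5/(-7 + 1/(2*u)))
a(J) = 1/(-18 + J)
Z(F) = 1/(2*F)
(a(H(-6)) - 1697) + Z(145) = (1/(-18 - 10*(-6)/(-1 + 14*(-6))) - 1697) + (½)/145 = (1/(-18 - 10*(-6)/(-1 - 84)) - 1697) + (½)*(1/145) = (1/(-18 - 10*(-6)/(-85)) - 1697) + 1/290 = (1/(-18 - 10*(-6)*(-1/85)) - 1697) + 1/290 = (1/(-18 - 12/17) - 1697) + 1/290 = (1/(-318/17) - 1697) + 1/290 = (-17/318 - 1697) + 1/290 = -539663/318 + 1/290 = -39125488/23055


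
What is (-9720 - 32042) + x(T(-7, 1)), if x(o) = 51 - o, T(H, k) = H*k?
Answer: -41704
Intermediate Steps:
(-9720 - 32042) + x(T(-7, 1)) = (-9720 - 32042) + (51 - (-7)) = -41762 + (51 - 1*(-7)) = -41762 + (51 + 7) = -41762 + 58 = -41704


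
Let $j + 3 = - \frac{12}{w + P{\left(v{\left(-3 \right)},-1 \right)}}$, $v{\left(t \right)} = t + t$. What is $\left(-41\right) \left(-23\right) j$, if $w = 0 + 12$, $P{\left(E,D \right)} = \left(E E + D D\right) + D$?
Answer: $- \frac{12259}{4} \approx -3064.8$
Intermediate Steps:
$v{\left(t \right)} = 2 t$
$P{\left(E,D \right)} = D + D^{2} + E^{2}$ ($P{\left(E,D \right)} = \left(E^{2} + D^{2}\right) + D = \left(D^{2} + E^{2}\right) + D = D + D^{2} + E^{2}$)
$w = 12$
$j = - \frac{13}{4}$ ($j = -3 - \frac{12}{12 + \left(-1 + \left(-1\right)^{2} + \left(2 \left(-3\right)\right)^{2}\right)} = -3 - \frac{12}{12 + \left(-1 + 1 + \left(-6\right)^{2}\right)} = -3 - \frac{12}{12 + \left(-1 + 1 + 36\right)} = -3 - \frac{12}{12 + 36} = -3 - \frac{12}{48} = -3 - \frac{1}{4} = - \frac{13}{4} \approx -3.25$)
$\left(-41\right) \left(-23\right) j = \left(-41\right) \left(-23\right) \left(- \frac{13}{4}\right) = 943 \left(- \frac{13}{4}\right) = - \frac{12259}{4}$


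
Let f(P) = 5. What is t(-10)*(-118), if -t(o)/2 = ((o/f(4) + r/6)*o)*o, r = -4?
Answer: -188800/3 ≈ -62933.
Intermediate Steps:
t(o) = -2*o²*(-⅔ + o/5) (t(o) = -2*(o/5 - 4/6)*o*o = -2*(o*(⅕) - 4*⅙)*o*o = -2*(o/5 - ⅔)*o*o = -2*(-⅔ + o/5)*o*o = -2*o*(-⅔ + o/5)*o = -2*o²*(-⅔ + o/5))
t(-10)*(-118) = ((2/15)*(-10)²*(10 - 3*(-10)))*(-118) = ((2/15)*100*(10 + 30))*(-118) = ((2/15)*100*40)*(-118) = (1600/3)*(-118) = -188800/3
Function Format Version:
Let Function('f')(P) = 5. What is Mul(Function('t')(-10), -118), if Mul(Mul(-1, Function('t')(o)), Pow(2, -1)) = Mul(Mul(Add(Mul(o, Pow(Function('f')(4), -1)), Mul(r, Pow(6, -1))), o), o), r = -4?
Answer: Rational(-188800, 3) ≈ -62933.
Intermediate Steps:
Function('t')(o) = Mul(-2, Pow(o, 2), Add(Rational(-2, 3), Mul(Rational(1, 5), o))) (Function('t')(o) = Mul(-2, Mul(Mul(Add(Mul(o, Pow(5, -1)), Mul(-4, Pow(6, -1))), o), o)) = Mul(-2, Mul(Mul(Add(Mul(o, Rational(1, 5)), Mul(-4, Rational(1, 6))), o), o)) = Mul(-2, Mul(Mul(Add(Mul(Rational(1, 5), o), Rational(-2, 3)), o), o)) = Mul(-2, Mul(Mul(Add(Rational(-2, 3), Mul(Rational(1, 5), o)), o), o)) = Mul(-2, Mul(Mul(o, Add(Rational(-2, 3), Mul(Rational(1, 5), o))), o)) = Mul(-2, Mul(Pow(o, 2), Add(Rational(-2, 3), Mul(Rational(1, 5), o)))) = Mul(-2, Pow(o, 2), Add(Rational(-2, 3), Mul(Rational(1, 5), o))))
Mul(Function('t')(-10), -118) = Mul(Mul(Rational(2, 15), Pow(-10, 2), Add(10, Mul(-3, -10))), -118) = Mul(Mul(Rational(2, 15), 100, Add(10, 30)), -118) = Mul(Mul(Rational(2, 15), 100, 40), -118) = Mul(Rational(1600, 3), -118) = Rational(-188800, 3)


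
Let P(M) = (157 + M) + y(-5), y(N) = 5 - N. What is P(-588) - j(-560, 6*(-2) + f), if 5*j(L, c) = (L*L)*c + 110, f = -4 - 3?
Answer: 1191237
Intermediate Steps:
f = -7
j(L, c) = 22 + c*L²/5 (j(L, c) = ((L*L)*c + 110)/5 = (L²*c + 110)/5 = (c*L² + 110)/5 = (110 + c*L²)/5 = 22 + c*L²/5)
P(M) = 167 + M (P(M) = (157 + M) + (5 - 1*(-5)) = (157 + M) + (5 + 5) = (157 + M) + 10 = 167 + M)
P(-588) - j(-560, 6*(-2) + f) = (167 - 588) - (22 + (⅕)*(6*(-2) - 7)*(-560)²) = -421 - (22 + (⅕)*(-12 - 7)*313600) = -421 - (22 + (⅕)*(-19)*313600) = -421 - (22 - 1191680) = -421 - 1*(-1191658) = -421 + 1191658 = 1191237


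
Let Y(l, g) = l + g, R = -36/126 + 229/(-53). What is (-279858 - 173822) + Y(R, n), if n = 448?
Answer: -168150781/371 ≈ -4.5324e+5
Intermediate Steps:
R = -1709/371 (R = -36*1/126 + 229*(-1/53) = -2/7 - 229/53 = -1709/371 ≈ -4.6065)
Y(l, g) = g + l
(-279858 - 173822) + Y(R, n) = (-279858 - 173822) + (448 - 1709/371) = -453680 + 164499/371 = -168150781/371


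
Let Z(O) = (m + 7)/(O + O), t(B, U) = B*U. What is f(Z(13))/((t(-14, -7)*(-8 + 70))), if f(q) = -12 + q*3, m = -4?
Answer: -303/157976 ≈ -0.0019180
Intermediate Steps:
Z(O) = 3/(2*O) (Z(O) = (-4 + 7)/(O + O) = 3/((2*O)) = 3*(1/(2*O)) = 3/(2*O))
f(q) = -12 + 3*q
f(Z(13))/((t(-14, -7)*(-8 + 70))) = (-12 + 3*((3/2)/13))/(((-14*(-7))*(-8 + 70))) = (-12 + 3*((3/2)*(1/13)))/((98*62)) = (-12 + 3*(3/26))/6076 = (-12 + 9/26)*(1/6076) = -303/26*1/6076 = -303/157976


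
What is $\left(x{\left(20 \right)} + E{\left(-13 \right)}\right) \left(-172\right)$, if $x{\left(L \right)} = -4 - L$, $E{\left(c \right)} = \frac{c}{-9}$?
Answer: $\frac{34916}{9} \approx 3879.6$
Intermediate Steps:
$E{\left(c \right)} = - \frac{c}{9}$ ($E{\left(c \right)} = c \left(- \frac{1}{9}\right) = - \frac{c}{9}$)
$\left(x{\left(20 \right)} + E{\left(-13 \right)}\right) \left(-172\right) = \left(\left(-4 - 20\right) - - \frac{13}{9}\right) \left(-172\right) = \left(\left(-4 - 20\right) + \frac{13}{9}\right) \left(-172\right) = \left(-24 + \frac{13}{9}\right) \left(-172\right) = \left(- \frac{203}{9}\right) \left(-172\right) = \frac{34916}{9}$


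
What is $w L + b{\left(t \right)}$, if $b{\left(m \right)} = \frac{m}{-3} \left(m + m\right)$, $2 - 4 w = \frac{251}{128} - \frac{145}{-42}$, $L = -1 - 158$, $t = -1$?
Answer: $\frac{1451657}{10752} \approx 135.01$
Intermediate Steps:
$L = -159$ ($L = -1 - 158 = -159$)
$w = - \frac{9175}{10752}$ ($w = \frac{1}{2} - \frac{\frac{251}{128} - \frac{145}{-42}}{4} = \frac{1}{2} - \frac{251 \cdot \frac{1}{128} - - \frac{145}{42}}{4} = \frac{1}{2} - \frac{\frac{251}{128} + \frac{145}{42}}{4} = \frac{1}{2} - \frac{14551}{10752} = - \frac{9175}{10752} \approx -0.85333$)
$b{\left(m \right)} = - \frac{2 m^{2}}{3}$ ($b{\left(m \right)} = m \left(- \frac{1}{3}\right) 2 m = - \frac{m}{3} \cdot 2 m = - \frac{2 m^{2}}{3}$)
$w L + b{\left(t \right)} = \left(- \frac{9175}{10752}\right) \left(-159\right) - \frac{2 \left(-1\right)^{2}}{3} = \frac{486275}{3584} - \frac{2}{3} = \frac{1451657}{10752}$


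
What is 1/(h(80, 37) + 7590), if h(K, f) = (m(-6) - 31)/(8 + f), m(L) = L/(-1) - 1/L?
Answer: 270/2049151 ≈ 0.00013176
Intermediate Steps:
m(L) = -L - 1/L (m(L) = L*(-1) - 1/L = -L - 1/L)
h(K, f) = -149/(6*(8 + f)) (h(K, f) = ((-1*(-6) - 1/(-6)) - 31)/(8 + f) = ((6 - 1*(-1/6)) - 31)/(8 + f) = ((6 + 1/6) - 31)/(8 + f) = (37/6 - 31)/(8 + f) = -149/(6*(8 + f)))
1/(h(80, 37) + 7590) = 1/(-149/(48 + 6*37) + 7590) = 1/(-149/(48 + 222) + 7590) = 1/(-149/270 + 7590) = 1/(2049151/270) = 270/2049151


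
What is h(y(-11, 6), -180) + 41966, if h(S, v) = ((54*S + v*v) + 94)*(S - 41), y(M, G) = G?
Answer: -1106664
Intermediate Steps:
h(S, v) = (-41 + S)*(94 + v² + 54*S) (h(S, v) = ((54*S + v²) + 94)*(-41 + S) = ((v² + 54*S) + 94)*(-41 + S) = (94 + v² + 54*S)*(-41 + S) = (-41 + S)*(94 + v² + 54*S))
h(y(-11, 6), -180) + 41966 = (-3854 - 2120*6 - 41*(-180)² + 54*6² + 6*(-180)²) + 41966 = (-3854 - 12720 - 41*32400 + 54*36 + 6*32400) + 41966 = (-3854 - 12720 - 1328400 + 1944 + 194400) + 41966 = -1148630 + 41966 = -1106664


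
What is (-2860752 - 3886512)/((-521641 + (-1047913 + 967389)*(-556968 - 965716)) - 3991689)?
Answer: -374848/6811560727 ≈ -5.5031e-5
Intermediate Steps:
(-2860752 - 3886512)/((-521641 + (-1047913 + 967389)*(-556968 - 965716)) - 3991689) = -6747264/((-521641 - 80524*(-1522684)) - 3991689) = -6747264/((-521641 + 122612606416) - 3991689) = -6747264/(122612084775 - 3991689) = -6747264/122608093086 = -6747264*1/122608093086 = -374848/6811560727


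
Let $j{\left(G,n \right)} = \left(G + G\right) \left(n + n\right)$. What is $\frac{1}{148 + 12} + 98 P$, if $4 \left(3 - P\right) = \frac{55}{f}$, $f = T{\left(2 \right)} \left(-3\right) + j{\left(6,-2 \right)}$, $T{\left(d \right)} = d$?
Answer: $\frac{1377907}{4320} \approx 318.96$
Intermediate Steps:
$j{\left(G,n \right)} = 4 G n$ ($j{\left(G,n \right)} = 2 G 2 n = 4 G n$)
$f = -54$ ($f = 2 \left(-3\right) + 4 \cdot 6 \left(-2\right) = -6 - 48 = -54$)
$P = \frac{703}{216}$ ($P = 3 - \frac{55 \frac{1}{-54}}{4} = 3 - \frac{55 \left(- \frac{1}{54}\right)}{4} = 3 - - \frac{55}{216} = 3 + \frac{55}{216} = \frac{703}{216} \approx 3.2546$)
$\frac{1}{148 + 12} + 98 P = \frac{1}{148 + 12} + 98 \cdot \frac{703}{216} = \frac{1}{160} + \frac{34447}{108} = \frac{1377907}{4320}$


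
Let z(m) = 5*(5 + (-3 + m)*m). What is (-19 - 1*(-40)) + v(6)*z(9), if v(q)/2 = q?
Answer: 3561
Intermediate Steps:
v(q) = 2*q
z(m) = 25 + 5*m*(-3 + m) (z(m) = 5*(5 + m*(-3 + m)) = 25 + 5*m*(-3 + m))
(-19 - 1*(-40)) + v(6)*z(9) = (-19 - 1*(-40)) + (2*6)*(25 - 15*9 + 5*9²) = (-19 + 40) + 12*(25 - 135 + 5*81) = 21 + 12*(25 - 135 + 405) = 21 + 12*295 = 21 + 3540 = 3561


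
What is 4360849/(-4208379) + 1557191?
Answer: 6553245542540/4208379 ≈ 1.5572e+6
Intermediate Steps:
4360849/(-4208379) + 1557191 = 4360849*(-1/4208379) + 1557191 = -4360849/4208379 + 1557191 = 6553245542540/4208379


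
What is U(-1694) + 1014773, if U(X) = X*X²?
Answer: -4860148611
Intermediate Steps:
U(X) = X³
U(-1694) + 1014773 = (-1694)³ + 1014773 = -4861163384 + 1014773 = -4860148611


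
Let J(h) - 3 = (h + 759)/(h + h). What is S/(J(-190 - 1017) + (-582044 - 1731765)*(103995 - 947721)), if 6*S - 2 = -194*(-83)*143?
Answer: 1389611858/7068991561472949 ≈ 1.9658e-7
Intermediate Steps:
J(h) = 3 + (759 + h)/(2*h) (J(h) = 3 + (h + 759)/(h + h) = 3 + (759 + h)/((2*h)) = 3 + (759 + h)*(1/(2*h)) = 3 + (759 + h)/(2*h))
S = 1151294/3 (S = ⅓ + (-194*(-83)*143)/6 = ⅓ + (16102*143)/6 = ⅓ + (⅙)*2302586 = ⅓ + 1151293/3 = 1151294/3 ≈ 3.8376e+5)
S/(J(-190 - 1017) + (-582044 - 1731765)*(103995 - 947721)) = 1151294/(3*((759 + 7*(-190 - 1017))/(2*(-190 - 1017)) + (-582044 - 1731765)*(103995 - 947721))) = 1151294/(3*((½)*(759 + 7*(-1207))/(-1207) - 2313809*(-843726))) = 1151294/(3*((½)*(-1/1207)*(759 - 8449) + 1952220812334)) = 1151294/(3*((½)*(-1/1207)*(-7690) + 1952220812334)) = 1151294/(3*(3845/1207 + 1952220812334)) = 1151294/(3*(2356330520490983/1207)) = (1151294/3)*(1207/2356330520490983) = 1389611858/7068991561472949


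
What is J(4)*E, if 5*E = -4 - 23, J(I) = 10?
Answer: -54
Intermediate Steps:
E = -27/5 (E = (-4 - 23)/5 = (1/5)*(-27) = -27/5 ≈ -5.4000)
J(4)*E = 10*(-27/5) = -54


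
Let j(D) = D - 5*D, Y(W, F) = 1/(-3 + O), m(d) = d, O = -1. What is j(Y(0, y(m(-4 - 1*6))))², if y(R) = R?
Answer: 1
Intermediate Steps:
Y(W, F) = -¼ (Y(W, F) = 1/(-3 - 1) = 1/(-4) = -¼)
j(D) = -4*D
j(Y(0, y(m(-4 - 1*6))))² = (-4*(-¼))² = 1² = 1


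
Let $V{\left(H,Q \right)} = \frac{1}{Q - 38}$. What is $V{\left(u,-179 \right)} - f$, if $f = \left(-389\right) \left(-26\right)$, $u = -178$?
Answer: $- \frac{2194739}{217} \approx -10114.0$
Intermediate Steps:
$f = 10114$
$V{\left(H,Q \right)} = \frac{1}{-38 + Q}$
$V{\left(u,-179 \right)} - f = \frac{1}{-38 - 179} - 10114 = \frac{1}{-217} - 10114 = - \frac{1}{217} - 10114 = - \frac{2194739}{217}$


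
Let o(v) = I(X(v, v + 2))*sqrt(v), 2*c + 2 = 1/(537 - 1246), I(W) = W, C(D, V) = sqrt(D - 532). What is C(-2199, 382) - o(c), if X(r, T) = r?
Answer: I*(sqrt(2731) + 1419*sqrt(2012142)/2010724) ≈ 53.26*I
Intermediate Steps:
C(D, V) = sqrt(-532 + D)
c = -1419/1418 (c = -1 + 1/(2*(537 - 1246)) = -1 + (1/2)/(-709) = -1 + (1/2)*(-1/709) = -1 - 1/1418 = -1419/1418 ≈ -1.0007)
o(v) = v**(3/2) (o(v) = v*sqrt(v) = v**(3/2))
C(-2199, 382) - o(c) = sqrt(-532 - 2199) - (-1419/1418)**(3/2) = sqrt(-2731) - (-1419)*I*sqrt(2012142)/2010724 = I*sqrt(2731) + 1419*I*sqrt(2012142)/2010724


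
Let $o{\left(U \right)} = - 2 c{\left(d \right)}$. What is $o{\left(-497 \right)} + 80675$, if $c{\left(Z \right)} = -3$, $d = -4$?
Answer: $80681$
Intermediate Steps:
$o{\left(U \right)} = 6$ ($o{\left(U \right)} = \left(-2\right) \left(-3\right) = 6$)
$o{\left(-497 \right)} + 80675 = 6 + 80675 = 80681$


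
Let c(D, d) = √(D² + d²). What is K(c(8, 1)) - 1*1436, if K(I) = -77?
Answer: -1513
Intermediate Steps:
K(c(8, 1)) - 1*1436 = -77 - 1*1436 = -77 - 1436 = -1513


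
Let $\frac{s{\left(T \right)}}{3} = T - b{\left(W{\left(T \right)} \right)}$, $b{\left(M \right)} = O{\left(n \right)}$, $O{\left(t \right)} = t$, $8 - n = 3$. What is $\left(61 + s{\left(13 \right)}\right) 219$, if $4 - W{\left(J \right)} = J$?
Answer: $18615$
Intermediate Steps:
$n = 5$ ($n = 8 - 3 = 5$)
$W{\left(J \right)} = 4 - J$
$b{\left(M \right)} = 5$
$s{\left(T \right)} = -15 + 3 T$ ($s{\left(T \right)} = 3 \left(T - 5\right) = 3 \left(-5 + T\right) = -15 + 3 T$)
$\left(61 + s{\left(13 \right)}\right) 219 = \left(61 + \left(-15 + 3 \cdot 13\right)\right) 219 = \left(61 + \left(-15 + 39\right)\right) 219 = \left(61 + 24\right) 219 = 85 \cdot 219 = 18615$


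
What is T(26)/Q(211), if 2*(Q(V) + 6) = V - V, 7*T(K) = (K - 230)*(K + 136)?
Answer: 5508/7 ≈ 786.86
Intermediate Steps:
T(K) = (-230 + K)*(136 + K)/7 (T(K) = ((K - 230)*(K + 136))/7 = ((-230 + K)*(136 + K))/7 = (-230 + K)*(136 + K)/7)
Q(V) = -6 (Q(V) = -6 + (V - V)/2 = -6 + (½)*0 = -6 + 0 = -6)
T(26)/Q(211) = (-31280/7 - 94/7*26 + (⅐)*26²)/(-6) = (-31280/7 - 2444/7 + (⅐)*676)*(-⅙) = (-31280/7 - 2444/7 + 676/7)*(-⅙) = -33048/7*(-⅙) = 5508/7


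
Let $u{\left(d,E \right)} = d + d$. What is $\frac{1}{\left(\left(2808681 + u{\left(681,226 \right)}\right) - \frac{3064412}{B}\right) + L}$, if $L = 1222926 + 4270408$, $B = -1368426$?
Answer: $\frac{684213}{5681280019507} \approx 1.2043 \cdot 10^{-7}$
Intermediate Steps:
$L = 5493334$
$u{\left(d,E \right)} = 2 d$
$\frac{1}{\left(\left(2808681 + u{\left(681,226 \right)}\right) - \frac{3064412}{B}\right) + L} = \frac{1}{\left(\left(2808681 + 2 \cdot 681\right) - \frac{3064412}{-1368426}\right) + 5493334} = \frac{1}{\left(\left(2808681 + 1362\right) - - \frac{1532206}{684213}\right) + 5493334} = \frac{1}{\left(2810043 + \frac{1532206}{684213}\right) + 5493334} = \frac{1}{\frac{1922669483365}{684213} + 5493334} = \frac{1}{\frac{5681280019507}{684213}} = \frac{684213}{5681280019507}$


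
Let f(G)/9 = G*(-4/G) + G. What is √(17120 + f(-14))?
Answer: √16958 ≈ 130.22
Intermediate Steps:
f(G) = -36 + 9*G (f(G) = 9*(G*(-4/G) + G) = 9*(-4 + G) = -36 + 9*G)
√(17120 + f(-14)) = √(17120 + (-36 + 9*(-14))) = √(17120 + (-36 - 126)) = √(17120 - 162) = √16958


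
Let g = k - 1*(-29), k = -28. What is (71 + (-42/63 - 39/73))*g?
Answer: 15286/219 ≈ 69.799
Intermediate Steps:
g = 1 (g = -28 - 1*(-29) = -28 + 29 = 1)
(71 + (-42/63 - 39/73))*g = (71 + (-42/63 - 39/73))*1 = (71 + (-42*1/63 - 39*1/73))*1 = (71 + (-⅔ - 39/73))*1 = (71 - 263/219)*1 = (15286/219)*1 = 15286/219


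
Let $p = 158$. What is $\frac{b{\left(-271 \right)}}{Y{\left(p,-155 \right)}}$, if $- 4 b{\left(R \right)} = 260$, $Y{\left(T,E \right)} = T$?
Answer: $- \frac{65}{158} \approx -0.41139$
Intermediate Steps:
$b{\left(R \right)} = -65$ ($b{\left(R \right)} = \left(- \frac{1}{4}\right) 260 = -65$)
$\frac{b{\left(-271 \right)}}{Y{\left(p,-155 \right)}} = - \frac{65}{158}$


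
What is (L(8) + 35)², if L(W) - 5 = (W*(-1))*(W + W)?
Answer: 7744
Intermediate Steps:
L(W) = 5 - 2*W² (L(W) = 5 + (W*(-1))*(W + W) = 5 + (-W)*(2*W) = 5 - 2*W²)
(L(8) + 35)² = ((5 - 2*8²) + 35)² = ((5 - 2*64) + 35)² = ((5 - 128) + 35)² = (-123 + 35)² = (-88)² = 7744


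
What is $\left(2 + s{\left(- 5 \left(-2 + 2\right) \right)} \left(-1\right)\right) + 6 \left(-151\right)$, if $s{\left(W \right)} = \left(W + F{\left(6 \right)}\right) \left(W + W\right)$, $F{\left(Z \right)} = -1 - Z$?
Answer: $-904$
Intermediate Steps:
$s{\left(W \right)} = 2 W \left(-7 + W\right)$ ($s{\left(W \right)} = \left(W - 7\right) \left(W + W\right) = \left(W - 7\right) 2 W = \left(-7 + W\right) 2 W = 2 W \left(-7 + W\right)$)
$\left(2 + s{\left(- 5 \left(-2 + 2\right) \right)} \left(-1\right)\right) + 6 \left(-151\right) = \left(2 + 2 \left(- 5 \left(-2 + 2\right)\right) \left(-7 - 5 \left(-2 + 2\right)\right) \left(-1\right)\right) + 6 \left(-151\right) = \left(2 + 2 \left(\left(-5\right) 0\right) \left(-7 - 0\right) \left(-1\right)\right) - 906 = \left(2 + 2 \cdot 0 \left(-7 + 0\right) \left(-1\right)\right) - 906 = \left(2 + 2 \cdot 0 \left(-7\right) \left(-1\right)\right) - 906 = \left(2 + 0 \left(-1\right)\right) - 906 = \left(2 + 0\right) - 906 = 2 - 906 = -904$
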